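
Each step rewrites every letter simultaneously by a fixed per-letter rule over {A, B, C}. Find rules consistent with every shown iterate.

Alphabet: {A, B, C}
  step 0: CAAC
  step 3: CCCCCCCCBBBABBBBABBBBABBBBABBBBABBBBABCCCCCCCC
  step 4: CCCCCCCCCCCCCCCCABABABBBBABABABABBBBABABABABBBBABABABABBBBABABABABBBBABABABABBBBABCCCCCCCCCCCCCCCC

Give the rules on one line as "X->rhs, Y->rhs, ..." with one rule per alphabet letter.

A->BBB, B->AB, C->CC

  step 3 ⇒ step 4: CCCCCCCCBBBABBBBABBBBABBBBABBBBABBBBABCCCCCCCC ⇒ CC·CC·CC·CC·CC·CC·CC·CC·AB·AB·AB·BBB·AB·AB·AB·AB·BBB·AB·AB·AB·AB·BBB·AB·AB·AB·AB·BBB·AB·AB·AB·AB·BBB·AB·AB·AB·AB·BBB·AB·CC·CC·CC·CC·CC·CC·CC·CC
    A ↦ BBB
    B ↦ AB
    C ↦ CC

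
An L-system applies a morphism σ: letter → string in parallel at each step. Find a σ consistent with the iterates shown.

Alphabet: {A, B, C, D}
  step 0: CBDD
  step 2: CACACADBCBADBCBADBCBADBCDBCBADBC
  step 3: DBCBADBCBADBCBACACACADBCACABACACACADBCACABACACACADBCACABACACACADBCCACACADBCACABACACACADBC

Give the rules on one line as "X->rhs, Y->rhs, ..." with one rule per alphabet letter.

  step 2 ⇒ step 3: CACACADBCBADBCBADBCBADBCDBCBADBC ⇒ DBC·BA·DBC·BA·DBC·BA·CAC·ACA·DBC·ACA·BA·CAC·ACA·DBC·ACA·BA·CAC·ACA·DBC·ACA·BA·CAC·ACA·DBC·CAC·ACA·DBC·ACA·BA·CAC·ACA·DBC
    A ↦ BA
    B ↦ ACA
    C ↦ DBC
    D ↦ CAC

A->BA, B->ACA, C->DBC, D->CAC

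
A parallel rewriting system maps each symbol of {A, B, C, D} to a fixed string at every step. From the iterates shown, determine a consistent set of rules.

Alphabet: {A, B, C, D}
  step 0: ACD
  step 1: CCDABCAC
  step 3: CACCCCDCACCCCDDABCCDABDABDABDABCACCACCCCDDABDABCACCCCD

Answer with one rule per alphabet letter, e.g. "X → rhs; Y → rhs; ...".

A->CC, B->CD, C->DAB, D->CAC

  step 0 ⇒ step 1: ACD ⇒ CC·DAB·CAC
    A ↦ CC
    C ↦ DAB
    D ↦ CAC
    B ↦ CD  (constrained at step 1)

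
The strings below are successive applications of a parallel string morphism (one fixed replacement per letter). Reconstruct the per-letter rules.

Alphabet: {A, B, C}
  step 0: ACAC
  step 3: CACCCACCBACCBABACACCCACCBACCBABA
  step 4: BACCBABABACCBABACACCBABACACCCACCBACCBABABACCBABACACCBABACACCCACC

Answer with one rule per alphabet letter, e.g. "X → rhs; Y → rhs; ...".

A->CC, B->CA, C->BA

  step 3 ⇒ step 4: CACCCACCBACCBABACACCCACCBACCBABA ⇒ BA·CC·BA·BA·BA·CC·BA·BA·CA·CC·BA·BA·CA·CC·CA·CC·BA·CC·BA·BA·BA·CC·BA·BA·CA·CC·BA·BA·CA·CC·CA·CC
    A ↦ CC
    B ↦ CA
    C ↦ BA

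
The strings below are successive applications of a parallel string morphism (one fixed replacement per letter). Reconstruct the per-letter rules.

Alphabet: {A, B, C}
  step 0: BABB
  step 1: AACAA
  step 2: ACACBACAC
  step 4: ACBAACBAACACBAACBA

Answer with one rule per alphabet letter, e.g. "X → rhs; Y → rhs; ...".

  step 1 ⇒ step 2: AACAA ⇒ AC·AC·B·AC·AC
    A ↦ AC
    C ↦ B
  step 0 ⇒ step 1: BABB ⇒ A·AC·A·A
    B ↦ A

A->AC, B->A, C->B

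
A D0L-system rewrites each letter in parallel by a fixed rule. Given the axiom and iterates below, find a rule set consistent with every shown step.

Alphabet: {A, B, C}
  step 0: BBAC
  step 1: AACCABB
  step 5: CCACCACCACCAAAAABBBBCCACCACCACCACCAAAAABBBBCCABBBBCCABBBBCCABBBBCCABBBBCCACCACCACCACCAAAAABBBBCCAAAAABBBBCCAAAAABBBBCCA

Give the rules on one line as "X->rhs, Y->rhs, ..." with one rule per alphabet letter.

A->CCA, B->A, C->BB

  step 0 ⇒ step 1: BBAC ⇒ A·A·CCA·BB
    A ↦ CCA
    B ↦ A
    C ↦ BB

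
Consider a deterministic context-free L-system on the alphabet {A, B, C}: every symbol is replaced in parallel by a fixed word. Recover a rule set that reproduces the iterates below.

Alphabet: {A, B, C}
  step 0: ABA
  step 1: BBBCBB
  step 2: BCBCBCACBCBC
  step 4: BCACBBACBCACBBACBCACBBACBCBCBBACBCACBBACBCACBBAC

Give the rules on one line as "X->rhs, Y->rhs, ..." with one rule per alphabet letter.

A->BB, B->BC, C->AC

  step 1 ⇒ step 2: BBBCBB ⇒ BC·BC·BC·AC·BC·BC
    B ↦ BC
    C ↦ AC
  step 0 ⇒ step 1: ABA ⇒ BB·BC·BB
    A ↦ BB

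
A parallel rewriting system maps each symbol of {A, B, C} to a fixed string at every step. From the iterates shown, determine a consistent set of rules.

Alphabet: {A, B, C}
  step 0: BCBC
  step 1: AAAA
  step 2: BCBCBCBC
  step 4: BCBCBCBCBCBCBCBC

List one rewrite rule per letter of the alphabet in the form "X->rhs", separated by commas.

A->BC, B->A, C->A

  step 1 ⇒ step 2: AAAA ⇒ BC·BC·BC·BC
    A ↦ BC
  step 0 ⇒ step 1: BCBC ⇒ A·A·A·A
    B ↦ A
  step 0 ⇒ step 1: BCBC ⇒ A·A·A·A
    C ↦ A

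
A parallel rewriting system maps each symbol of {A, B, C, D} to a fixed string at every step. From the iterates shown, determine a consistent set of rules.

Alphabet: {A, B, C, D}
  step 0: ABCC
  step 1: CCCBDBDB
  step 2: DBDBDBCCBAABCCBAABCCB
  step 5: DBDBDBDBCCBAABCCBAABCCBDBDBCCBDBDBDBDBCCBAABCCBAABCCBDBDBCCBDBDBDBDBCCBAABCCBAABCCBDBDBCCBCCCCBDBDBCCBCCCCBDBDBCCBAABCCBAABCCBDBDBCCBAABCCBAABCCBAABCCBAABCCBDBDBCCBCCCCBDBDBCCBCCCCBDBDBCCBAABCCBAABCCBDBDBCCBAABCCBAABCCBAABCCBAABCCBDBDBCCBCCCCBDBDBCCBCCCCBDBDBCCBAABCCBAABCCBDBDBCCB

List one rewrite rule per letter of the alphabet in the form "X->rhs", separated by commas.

A->C, B->CCB, C->DB, D->AAB

  step 1 ⇒ step 2: CCCBDBDB ⇒ DB·DB·DB·CCB·AAB·CCB·AAB·CCB
    B ↦ CCB
    C ↦ DB
    D ↦ AAB
  step 0 ⇒ step 1: ABCC ⇒ C·CCB·DB·DB
    A ↦ C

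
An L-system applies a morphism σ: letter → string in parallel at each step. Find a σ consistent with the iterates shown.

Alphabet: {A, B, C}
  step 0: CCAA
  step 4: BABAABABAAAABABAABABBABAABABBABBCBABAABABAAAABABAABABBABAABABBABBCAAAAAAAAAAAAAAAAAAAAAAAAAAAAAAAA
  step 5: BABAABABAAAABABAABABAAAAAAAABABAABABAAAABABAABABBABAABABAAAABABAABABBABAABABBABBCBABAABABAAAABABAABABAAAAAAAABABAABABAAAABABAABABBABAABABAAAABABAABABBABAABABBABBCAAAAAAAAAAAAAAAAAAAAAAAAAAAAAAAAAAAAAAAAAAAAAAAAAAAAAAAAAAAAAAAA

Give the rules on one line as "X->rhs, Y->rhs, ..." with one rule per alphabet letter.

  step 4 ⇒ step 5: BABAABABAAAABABAABABBABAABABBABBCBABAABABAAAABABAABABBABAABABBABBCAAAAAAAAAAAAAAAAAAAAAAAAAAAAAAAA ⇒ BAB·AA·BAB·AA·AA·BAB·AA·BAB·AA·AA·AA·AA·BAB·AA·BAB·AA·AA·BAB·AA·BAB·BAB·AA·BAB·AA·AA·BAB·AA·BAB·BAB·AA·BAB·BAB·BC·BAB·AA·BAB·AA·AA·BAB·AA·BAB·AA·AA·AA·AA·BAB·AA·BAB·AA·AA·BAB·AA·BAB·BAB·AA·BAB·AA·AA·BAB·AA·BAB·BAB·AA·BAB·BAB·BC·AA·AA·AA·AA·AA·AA·AA·AA·AA·AA·AA·AA·AA·AA·AA·AA·AA·AA·AA·AA·AA·AA·AA·AA·AA·AA·AA·AA·AA·AA·AA·AA
    A ↦ AA
    B ↦ BAB
    C ↦ BC

A->AA, B->BAB, C->BC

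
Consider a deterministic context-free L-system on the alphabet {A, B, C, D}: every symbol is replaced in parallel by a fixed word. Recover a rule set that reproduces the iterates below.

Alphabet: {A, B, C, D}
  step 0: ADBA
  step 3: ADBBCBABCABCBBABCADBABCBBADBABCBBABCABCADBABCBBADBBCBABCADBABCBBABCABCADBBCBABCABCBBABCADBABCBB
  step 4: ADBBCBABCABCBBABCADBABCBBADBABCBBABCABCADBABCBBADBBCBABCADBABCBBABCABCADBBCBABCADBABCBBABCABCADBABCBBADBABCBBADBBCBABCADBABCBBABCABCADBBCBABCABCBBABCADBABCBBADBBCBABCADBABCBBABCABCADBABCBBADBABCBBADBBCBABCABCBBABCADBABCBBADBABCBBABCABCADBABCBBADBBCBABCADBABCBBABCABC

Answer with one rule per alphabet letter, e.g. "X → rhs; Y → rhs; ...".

  step 3 ⇒ step 4: ADBBCBABCABCBBABCADBABCBBADBABCBBABCABCADBABCBBADBBCBABCADBABCBBABCABCADBBCBABCABCBBABCADBABCBB ⇒ ADB·BCB·ABC·ABC·BB·ABC·ADB·ABC·BB·ADB·ABC·BB·ABC·ABC·ADB·ABC·BB·ADB·BCB·ABC·ADB·ABC·BB·ABC·ABC·ADB·BCB·ABC·ADB·ABC·BB·ABC·ABC·ADB·ABC·BB·ADB·ABC·BB·ADB·BCB·ABC·ADB·ABC·BB·ABC·ABC·ADB·BCB·ABC·ABC·BB·ABC·ADB·ABC·BB·ADB·BCB·ABC·ADB·ABC·BB·ABC·ABC·ADB·ABC·BB·ADB·ABC·BB·ADB·BCB·ABC·ABC·BB·ABC·ADB·ABC·BB·ADB·ABC·BB·ABC·ABC·ADB·ABC·BB·ADB·BCB·ABC·ADB·ABC·BB·ABC·ABC
    A ↦ ADB
    B ↦ ABC
    C ↦ BB
    D ↦ BCB

A->ADB, B->ABC, C->BB, D->BCB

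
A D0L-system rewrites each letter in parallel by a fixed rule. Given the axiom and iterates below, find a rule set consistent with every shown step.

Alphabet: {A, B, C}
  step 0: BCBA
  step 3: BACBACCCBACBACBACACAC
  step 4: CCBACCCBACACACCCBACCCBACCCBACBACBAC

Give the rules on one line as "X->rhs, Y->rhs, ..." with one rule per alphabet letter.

A->B, B->CC, C->AC

  step 3 ⇒ step 4: BACBACCCBACBACBACACAC ⇒ CC·B·AC·CC·B·AC·AC·AC·CC·B·AC·CC·B·AC·CC·B·AC·B·AC·B·AC
    A ↦ B
    B ↦ CC
    C ↦ AC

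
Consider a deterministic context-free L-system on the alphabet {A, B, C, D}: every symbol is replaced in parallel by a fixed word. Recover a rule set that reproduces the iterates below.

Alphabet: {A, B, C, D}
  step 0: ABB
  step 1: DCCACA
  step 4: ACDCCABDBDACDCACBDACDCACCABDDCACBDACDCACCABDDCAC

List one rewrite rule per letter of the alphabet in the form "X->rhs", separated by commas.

  step 0 ⇒ step 1: ABB ⇒ DC·CA·CA
    A ↦ DC
    B ↦ CA
    C ↦ AC  (constrained at step 1)
    D ↦ BD  (constrained at step 1)

A->DC, B->CA, C->AC, D->BD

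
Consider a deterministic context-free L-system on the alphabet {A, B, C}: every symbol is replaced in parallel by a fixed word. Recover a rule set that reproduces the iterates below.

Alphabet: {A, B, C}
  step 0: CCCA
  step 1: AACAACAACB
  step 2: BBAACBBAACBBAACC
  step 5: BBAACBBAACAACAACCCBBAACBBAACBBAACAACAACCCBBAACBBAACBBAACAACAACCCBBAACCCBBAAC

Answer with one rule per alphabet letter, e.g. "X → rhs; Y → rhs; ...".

  step 1 ⇒ step 2: AACAACAACB ⇒ B·B·AAC·B·B·AAC·B·B·AAC·C
    A ↦ B
    B ↦ C
    C ↦ AAC

A->B, B->C, C->AAC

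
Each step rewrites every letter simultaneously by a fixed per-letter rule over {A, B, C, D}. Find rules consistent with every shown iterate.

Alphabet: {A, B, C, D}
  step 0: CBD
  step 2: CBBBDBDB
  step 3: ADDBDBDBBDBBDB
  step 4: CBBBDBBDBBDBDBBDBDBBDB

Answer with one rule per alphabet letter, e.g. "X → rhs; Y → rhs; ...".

A->CB, B->DB, C->AD, D->B

  step 3 ⇒ step 4: ADDBDBDBBDBBDB ⇒ CB·B·B·DB·B·DB·B·DB·DB·B·DB·DB·B·DB
    A ↦ CB
    B ↦ DB
    D ↦ B
  step 2 ⇒ step 3: CBBBDBDB ⇒ AD·DB·DB·DB·B·DB·B·DB
    C ↦ AD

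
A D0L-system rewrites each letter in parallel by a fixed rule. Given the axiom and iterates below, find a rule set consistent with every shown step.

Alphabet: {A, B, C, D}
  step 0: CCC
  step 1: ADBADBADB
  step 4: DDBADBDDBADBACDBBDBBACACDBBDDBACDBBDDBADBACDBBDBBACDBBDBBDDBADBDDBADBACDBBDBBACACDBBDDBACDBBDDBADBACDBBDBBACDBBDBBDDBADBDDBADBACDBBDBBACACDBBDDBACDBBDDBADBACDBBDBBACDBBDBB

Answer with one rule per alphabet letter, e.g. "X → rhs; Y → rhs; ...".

A->DDB, B->DBB, C->ADB, D->AC

  step 0 ⇒ step 1: CCC ⇒ ADB·ADB·ADB
    C ↦ ADB
    A ↦ DDB  (constrained at step 1)
    B ↦ DBB  (constrained at step 1)
    D ↦ AC  (constrained at step 1)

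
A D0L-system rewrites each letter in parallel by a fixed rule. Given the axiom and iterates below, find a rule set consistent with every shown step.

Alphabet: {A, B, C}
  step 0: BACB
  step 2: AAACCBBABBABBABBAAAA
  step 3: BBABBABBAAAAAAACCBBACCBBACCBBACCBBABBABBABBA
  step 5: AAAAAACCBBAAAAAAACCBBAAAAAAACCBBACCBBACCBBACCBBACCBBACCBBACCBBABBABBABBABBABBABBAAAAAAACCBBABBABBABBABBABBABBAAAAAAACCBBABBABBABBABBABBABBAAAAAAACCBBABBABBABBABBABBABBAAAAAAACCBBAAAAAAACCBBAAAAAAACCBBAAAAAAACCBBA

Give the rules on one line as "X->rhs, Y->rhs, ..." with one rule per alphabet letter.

  step 2 ⇒ step 3: AAACCBBABBABBABBAAAA ⇒ BBA·BBA·BBA·AAA·AAA·C·C·BBA·C·C·BBA·C·C·BBA·C·C·BBA·BBA·BBA·BBA
    A ↦ BBA
    B ↦ C
    C ↦ AAA

A->BBA, B->C, C->AAA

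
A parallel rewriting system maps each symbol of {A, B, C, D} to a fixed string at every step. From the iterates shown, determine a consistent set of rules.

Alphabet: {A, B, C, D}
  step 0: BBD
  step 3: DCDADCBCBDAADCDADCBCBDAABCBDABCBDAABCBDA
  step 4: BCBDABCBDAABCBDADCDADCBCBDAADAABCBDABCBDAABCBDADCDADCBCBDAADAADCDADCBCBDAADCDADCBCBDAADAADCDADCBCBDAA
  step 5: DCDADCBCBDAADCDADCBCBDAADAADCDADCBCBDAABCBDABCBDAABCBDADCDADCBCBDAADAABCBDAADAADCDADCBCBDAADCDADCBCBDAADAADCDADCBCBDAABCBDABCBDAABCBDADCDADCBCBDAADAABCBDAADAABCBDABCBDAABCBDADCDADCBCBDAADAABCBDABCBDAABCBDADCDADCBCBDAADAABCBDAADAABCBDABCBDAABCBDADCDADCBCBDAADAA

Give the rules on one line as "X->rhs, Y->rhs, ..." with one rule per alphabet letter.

A->DAA, B->DC, C->DA, D->BCB

  step 4 ⇒ step 5: BCBDABCBDAABCBDADCDADCBCBDAADAABCBDABCBDAABCBDADCDADCBCBDAADAADCDADCBCBDAADCDADCBCBDAADAADCDADCBCBDAA ⇒ DC·DA·DC·BCB·DAA·DC·DA·DC·BCB·DAA·DAA·DC·DA·DC·BCB·DAA·BCB·DA·BCB·DAA·BCB·DA·DC·DA·DC·BCB·DAA·DAA·BCB·DAA·DAA·DC·DA·DC·BCB·DAA·DC·DA·DC·BCB·DAA·DAA·DC·DA·DC·BCB·DAA·BCB·DA·BCB·DAA·BCB·DA·DC·DA·DC·BCB·DAA·DAA·BCB·DAA·DAA·BCB·DA·BCB·DAA·BCB·DA·DC·DA·DC·BCB·DAA·DAA·BCB·DA·BCB·DAA·BCB·DA·DC·DA·DC·BCB·DAA·DAA·BCB·DAA·DAA·BCB·DA·BCB·DAA·BCB·DA·DC·DA·DC·BCB·DAA·DAA
    A ↦ DAA
    B ↦ DC
    C ↦ DA
    D ↦ BCB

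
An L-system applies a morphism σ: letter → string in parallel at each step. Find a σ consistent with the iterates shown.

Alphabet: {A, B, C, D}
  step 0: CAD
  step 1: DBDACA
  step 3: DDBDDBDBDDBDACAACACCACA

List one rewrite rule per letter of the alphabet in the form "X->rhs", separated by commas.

  step 0 ⇒ step 1: CAD ⇒ DB·D·ACA
    A ↦ D
    C ↦ DB
    D ↦ ACA
    B ↦ CC  (constrained at step 1)

A->D, B->CC, C->DB, D->ACA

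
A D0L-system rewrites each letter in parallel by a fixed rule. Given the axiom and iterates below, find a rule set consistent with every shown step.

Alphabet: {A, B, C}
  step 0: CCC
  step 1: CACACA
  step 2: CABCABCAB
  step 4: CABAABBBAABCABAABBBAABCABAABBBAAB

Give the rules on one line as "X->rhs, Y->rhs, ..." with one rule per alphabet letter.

  step 1 ⇒ step 2: CACACA ⇒ CA·B·CA·B·CA·B
    A ↦ B
    C ↦ CA
    B ↦ AAB  (constrained at step 2)

A->B, B->AAB, C->CA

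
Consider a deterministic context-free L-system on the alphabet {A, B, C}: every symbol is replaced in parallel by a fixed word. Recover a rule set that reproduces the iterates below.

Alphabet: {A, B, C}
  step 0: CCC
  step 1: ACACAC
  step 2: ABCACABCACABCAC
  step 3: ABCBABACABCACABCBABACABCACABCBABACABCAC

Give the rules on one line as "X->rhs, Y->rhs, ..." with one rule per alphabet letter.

  step 2 ⇒ step 3: ABCACABCACABCAC ⇒ ABC·BAB·AC·ABC·AC·ABC·BAB·AC·ABC·AC·ABC·BAB·AC·ABC·AC
    A ↦ ABC
    B ↦ BAB
    C ↦ AC

A->ABC, B->BAB, C->AC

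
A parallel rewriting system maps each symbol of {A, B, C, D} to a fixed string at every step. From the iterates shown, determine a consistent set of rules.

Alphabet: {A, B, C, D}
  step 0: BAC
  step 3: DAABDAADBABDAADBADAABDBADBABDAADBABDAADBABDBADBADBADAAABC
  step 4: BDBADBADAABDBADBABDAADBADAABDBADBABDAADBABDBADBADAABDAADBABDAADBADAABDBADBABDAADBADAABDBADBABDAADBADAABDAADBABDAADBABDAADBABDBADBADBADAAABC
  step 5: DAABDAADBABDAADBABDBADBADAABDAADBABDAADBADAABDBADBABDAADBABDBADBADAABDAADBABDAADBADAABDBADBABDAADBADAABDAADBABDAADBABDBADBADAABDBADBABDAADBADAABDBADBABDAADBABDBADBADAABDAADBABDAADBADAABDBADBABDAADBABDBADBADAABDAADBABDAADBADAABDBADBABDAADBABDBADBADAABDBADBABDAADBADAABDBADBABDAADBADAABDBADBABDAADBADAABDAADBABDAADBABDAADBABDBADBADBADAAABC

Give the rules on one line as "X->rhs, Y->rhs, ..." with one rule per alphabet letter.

  step 4 ⇒ step 5: BDBADBADAABDBADBABDAADBADAABDBADBABDAADBABDBADBADAABDAADBABDAADBADAABDBADBABDAADBADAABDBADBABDAADBADAABDAADBABDAADBABDAADBABDBADBADBADAAABC ⇒ DAA·B·DAA·DBA·B·DAA·DBA·B·DBA·DBA·DAA·B·DAA·DBA·B·DAA·DBA·DAA·B·DBA·DBA·B·DAA·DBA·B·DBA·DBA·DAA·B·DAA·DBA·B·DAA·DBA·DAA·B·DBA·DBA·B·DAA·DBA·DAA·B·DAA·DBA·B·DAA·DBA·B·DBA·DBA·DAA·B·DBA·DBA·B·DAA·DBA·DAA·B·DBA·DBA·B·DAA·DBA·B·DBA·DBA·DAA·B·DAA·DBA·B·DAA·DBA·DAA·B·DBA·DBA·B·DAA·DBA·B·DBA·DBA·DAA·B·DAA·DBA·B·DAA·DBA·DAA·B·DBA·DBA·B·DAA·DBA·B·DBA·DBA·DAA·B·DBA·DBA·B·DAA·DBA·DAA·B·DBA·DBA·B·DAA·DBA·DAA·B·DBA·DBA·B·DAA·DBA·DAA·B·DAA·DBA·B·DAA·DBA·B·DAA·DBA·B·DBA·DBA·DBA·DAA·ABC
    A ↦ DBA
    B ↦ DAA
    C ↦ ABC
    D ↦ B

A->DBA, B->DAA, C->ABC, D->B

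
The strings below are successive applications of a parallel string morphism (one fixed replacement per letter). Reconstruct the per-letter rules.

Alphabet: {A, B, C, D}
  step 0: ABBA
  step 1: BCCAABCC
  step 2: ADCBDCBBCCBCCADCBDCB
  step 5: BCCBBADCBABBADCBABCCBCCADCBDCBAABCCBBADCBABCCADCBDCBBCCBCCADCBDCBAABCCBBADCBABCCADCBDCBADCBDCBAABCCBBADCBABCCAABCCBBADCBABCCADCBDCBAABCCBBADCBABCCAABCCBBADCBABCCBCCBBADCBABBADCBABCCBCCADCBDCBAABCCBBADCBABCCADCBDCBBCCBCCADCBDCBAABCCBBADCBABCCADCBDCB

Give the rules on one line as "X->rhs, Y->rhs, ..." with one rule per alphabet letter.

  step 1 ⇒ step 2: BCCAABCC ⇒ A·DCB·DCB·BCC·BCC·A·DCB·DCB
    A ↦ BCC
    B ↦ A
    C ↦ DCB
    D ↦ BBA  (constrained at step 2)

A->BCC, B->A, C->DCB, D->BBA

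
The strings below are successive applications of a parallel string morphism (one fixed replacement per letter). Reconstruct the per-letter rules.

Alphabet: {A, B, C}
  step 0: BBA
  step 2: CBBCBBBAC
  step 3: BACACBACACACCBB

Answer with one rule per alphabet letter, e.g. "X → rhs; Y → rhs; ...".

  step 2 ⇒ step 3: CBBCBBBAC ⇒ B·AC·AC·B·AC·AC·AC·CB·B
    A ↦ CB
    B ↦ AC
    C ↦ B

A->CB, B->AC, C->B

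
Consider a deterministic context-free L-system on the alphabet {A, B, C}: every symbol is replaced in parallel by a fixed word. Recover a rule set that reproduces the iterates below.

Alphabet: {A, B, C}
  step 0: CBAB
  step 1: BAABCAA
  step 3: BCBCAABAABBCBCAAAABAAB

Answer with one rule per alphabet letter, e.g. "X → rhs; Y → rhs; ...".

  step 0 ⇒ step 1: CBAB ⇒ B·AA·BC·AA
    A ↦ BC
    B ↦ AA
    C ↦ B

A->BC, B->AA, C->B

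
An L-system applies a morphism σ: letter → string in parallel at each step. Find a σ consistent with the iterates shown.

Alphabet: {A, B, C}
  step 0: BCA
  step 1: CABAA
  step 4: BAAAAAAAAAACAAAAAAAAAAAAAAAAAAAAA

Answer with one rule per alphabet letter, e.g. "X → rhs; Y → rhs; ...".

A->AA, B->CA, C->B

  step 0 ⇒ step 1: BCA ⇒ CA·B·AA
    A ↦ AA
    B ↦ CA
    C ↦ B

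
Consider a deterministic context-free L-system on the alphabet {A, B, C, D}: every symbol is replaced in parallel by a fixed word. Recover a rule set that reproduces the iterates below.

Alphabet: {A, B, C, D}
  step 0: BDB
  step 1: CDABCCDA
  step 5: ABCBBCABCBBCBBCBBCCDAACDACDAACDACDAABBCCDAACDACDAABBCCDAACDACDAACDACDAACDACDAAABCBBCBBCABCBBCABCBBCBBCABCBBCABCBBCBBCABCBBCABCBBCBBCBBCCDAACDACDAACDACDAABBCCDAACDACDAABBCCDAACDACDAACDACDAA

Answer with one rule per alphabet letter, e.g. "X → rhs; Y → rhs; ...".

  step 0 ⇒ step 1: BDB ⇒ CDA·BC·CDA
    B ↦ CDA
    D ↦ BC
    A ↦ BBC  (constrained at step 1)
    C ↦ A  (constrained at step 1)

A->BBC, B->CDA, C->A, D->BC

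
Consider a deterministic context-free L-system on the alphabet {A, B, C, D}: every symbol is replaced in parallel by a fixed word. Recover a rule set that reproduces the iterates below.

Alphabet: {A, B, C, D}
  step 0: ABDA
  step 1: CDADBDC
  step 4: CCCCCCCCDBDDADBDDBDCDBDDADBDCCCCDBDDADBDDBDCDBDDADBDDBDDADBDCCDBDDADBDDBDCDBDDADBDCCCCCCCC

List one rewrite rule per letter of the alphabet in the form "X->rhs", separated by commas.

A->C, B->DA, C->CC, D->DBD

  step 0 ⇒ step 1: ABDA ⇒ C·DA·DBD·C
    A ↦ C
    B ↦ DA
    D ↦ DBD
    C ↦ CC  (constrained at step 1)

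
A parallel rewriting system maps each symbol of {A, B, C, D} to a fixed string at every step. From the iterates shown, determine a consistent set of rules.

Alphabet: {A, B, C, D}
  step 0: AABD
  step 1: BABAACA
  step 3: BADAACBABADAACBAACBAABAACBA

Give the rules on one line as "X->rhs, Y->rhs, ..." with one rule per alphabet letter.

A->BA, B->AC, C->DA, D->A

  step 0 ⇒ step 1: AABD ⇒ BA·BA·AC·A
    A ↦ BA
    B ↦ AC
    D ↦ A
    C ↦ DA  (constrained at step 1)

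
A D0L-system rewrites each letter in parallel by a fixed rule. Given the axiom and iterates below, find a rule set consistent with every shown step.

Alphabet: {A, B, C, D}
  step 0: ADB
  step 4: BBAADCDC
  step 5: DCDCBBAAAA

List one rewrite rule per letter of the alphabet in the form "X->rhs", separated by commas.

  step 4 ⇒ step 5: BBAADCDC ⇒ DC·DC·B·B·A·A·A·A
    A ↦ B
    B ↦ DC
    C ↦ A
    D ↦ A

A->B, B->DC, C->A, D->A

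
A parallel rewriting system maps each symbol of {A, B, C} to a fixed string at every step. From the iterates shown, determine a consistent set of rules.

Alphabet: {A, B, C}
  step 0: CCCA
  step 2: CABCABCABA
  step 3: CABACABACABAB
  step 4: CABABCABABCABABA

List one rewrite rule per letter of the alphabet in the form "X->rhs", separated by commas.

A->B, B->A, C->CA

  step 3 ⇒ step 4: CABACABACABAB ⇒ CA·B·A·B·CA·B·A·B·CA·B·A·B·A
    A ↦ B
    B ↦ A
    C ↦ CA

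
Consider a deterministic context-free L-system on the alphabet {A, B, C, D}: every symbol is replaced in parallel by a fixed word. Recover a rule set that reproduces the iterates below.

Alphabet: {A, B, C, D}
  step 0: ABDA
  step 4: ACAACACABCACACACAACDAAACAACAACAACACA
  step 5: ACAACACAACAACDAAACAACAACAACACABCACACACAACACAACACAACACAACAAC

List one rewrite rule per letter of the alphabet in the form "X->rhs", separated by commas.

  step 4 ⇒ step 5: ACAACACABCACACACAACDAAACAACAACAACACA ⇒ AC·A·AC·AC·A·AC·A·AC·DA·A·AC·A·AC·A·AC·A·AC·AC·A·BC·AC·AC·AC·A·AC·AC·A·AC·AC·A·AC·AC·A·AC·A·AC
    A ↦ AC
    B ↦ DA
    C ↦ A
    D ↦ BC

A->AC, B->DA, C->A, D->BC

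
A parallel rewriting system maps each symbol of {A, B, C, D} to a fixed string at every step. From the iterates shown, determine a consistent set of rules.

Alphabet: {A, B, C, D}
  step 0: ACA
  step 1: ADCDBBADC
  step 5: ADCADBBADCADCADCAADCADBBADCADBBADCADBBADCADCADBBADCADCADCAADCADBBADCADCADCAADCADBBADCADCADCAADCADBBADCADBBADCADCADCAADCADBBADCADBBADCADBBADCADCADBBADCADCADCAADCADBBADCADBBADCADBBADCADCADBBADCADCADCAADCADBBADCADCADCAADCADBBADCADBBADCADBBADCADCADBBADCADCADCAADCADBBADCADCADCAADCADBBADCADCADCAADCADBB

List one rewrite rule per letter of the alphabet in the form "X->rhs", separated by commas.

  step 0 ⇒ step 1: ACA ⇒ ADC·DBB·ADC
    A ↦ ADC
    C ↦ DBB
    B ↦ DCA  (constrained at step 1)
    D ↦ A  (constrained at step 1)

A->ADC, B->DCA, C->DBB, D->A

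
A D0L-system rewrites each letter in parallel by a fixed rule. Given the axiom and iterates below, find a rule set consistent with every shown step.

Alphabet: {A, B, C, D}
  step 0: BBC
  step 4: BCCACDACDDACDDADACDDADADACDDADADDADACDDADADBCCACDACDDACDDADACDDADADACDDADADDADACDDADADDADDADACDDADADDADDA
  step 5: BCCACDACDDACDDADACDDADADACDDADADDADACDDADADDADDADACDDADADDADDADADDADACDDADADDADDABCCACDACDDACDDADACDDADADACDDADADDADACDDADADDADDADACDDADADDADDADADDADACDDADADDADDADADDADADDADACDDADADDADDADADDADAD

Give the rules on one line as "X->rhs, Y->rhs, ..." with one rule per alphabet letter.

A->D, B->BCC, C->ACD, D->DA

  step 4 ⇒ step 5: BCCACDACDDACDDADACDDADADACDDADADDADACDDADADBCCACDACDDACDDADACDDADADACDDADADDADACDDADADDADDADACDDADADDADDA ⇒ BCC·ACD·ACD·D·ACD·DA·D·ACD·DA·DA·D·ACD·DA·DA·D·DA·D·ACD·DA·DA·D·DA·D·DA·D·ACD·DA·DA·D·DA·D·DA·DA·D·DA·D·ACD·DA·DA·D·DA·D·DA·BCC·ACD·ACD·D·ACD·DA·D·ACD·DA·DA·D·ACD·DA·DA·D·DA·D·ACD·DA·DA·D·DA·D·DA·D·ACD·DA·DA·D·DA·D·DA·DA·D·DA·D·ACD·DA·DA·D·DA·D·DA·DA·D·DA·DA·D·DA·D·ACD·DA·DA·D·DA·D·DA·DA·D·DA·DA·D
    A ↦ D
    B ↦ BCC
    C ↦ ACD
    D ↦ DA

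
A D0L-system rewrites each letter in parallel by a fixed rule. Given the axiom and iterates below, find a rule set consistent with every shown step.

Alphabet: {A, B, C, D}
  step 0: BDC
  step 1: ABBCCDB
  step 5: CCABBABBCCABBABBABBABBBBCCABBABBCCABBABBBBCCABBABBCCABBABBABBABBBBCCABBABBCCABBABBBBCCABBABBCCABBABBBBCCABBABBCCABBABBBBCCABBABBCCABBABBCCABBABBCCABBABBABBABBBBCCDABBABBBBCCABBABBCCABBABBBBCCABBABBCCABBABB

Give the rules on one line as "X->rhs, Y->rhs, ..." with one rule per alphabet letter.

  step 0 ⇒ step 1: BDC ⇒ ABB·CCD·B
    B ↦ ABB
    C ↦ B
    D ↦ CCD
    A ↦ CC  (constrained at step 1)

A->CC, B->ABB, C->B, D->CCD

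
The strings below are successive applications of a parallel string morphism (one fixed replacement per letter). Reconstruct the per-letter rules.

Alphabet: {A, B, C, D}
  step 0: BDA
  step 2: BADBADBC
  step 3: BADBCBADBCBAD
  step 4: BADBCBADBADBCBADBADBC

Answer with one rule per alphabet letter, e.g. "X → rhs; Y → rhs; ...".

A->D, B->BA, C->D, D->BC

  step 3 ⇒ step 4: BADBCBADBCBAD ⇒ BA·D·BC·BA·D·BA·D·BC·BA·D·BA·D·BC
    A ↦ D
    B ↦ BA
    C ↦ D
    D ↦ BC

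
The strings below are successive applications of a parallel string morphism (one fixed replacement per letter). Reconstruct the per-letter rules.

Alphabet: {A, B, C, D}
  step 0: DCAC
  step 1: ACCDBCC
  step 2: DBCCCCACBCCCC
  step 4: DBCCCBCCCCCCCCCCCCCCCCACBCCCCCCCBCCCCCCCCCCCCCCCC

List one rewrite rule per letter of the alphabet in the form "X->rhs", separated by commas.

A->DB, B->CB, C->CC, D->A

  step 1 ⇒ step 2: ACCDBCC ⇒ DB·CC·CC·A·CB·CC·CC
    A ↦ DB
    B ↦ CB
    C ↦ CC
    D ↦ A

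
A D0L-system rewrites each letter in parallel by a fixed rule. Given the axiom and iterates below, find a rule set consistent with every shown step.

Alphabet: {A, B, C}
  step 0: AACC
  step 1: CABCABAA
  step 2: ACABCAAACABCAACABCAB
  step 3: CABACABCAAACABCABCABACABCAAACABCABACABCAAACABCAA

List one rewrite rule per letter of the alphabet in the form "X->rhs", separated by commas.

  step 2 ⇒ step 3: ACABCAAACABCAACABCAB ⇒ CAB·A·CAB·CAA·A·CAB·CAB·CAB·A·CAB·CAA·A·CAB·CAB·A·CAB·CAA·A·CAB·CAA
    A ↦ CAB
    B ↦ CAA
    C ↦ A

A->CAB, B->CAA, C->A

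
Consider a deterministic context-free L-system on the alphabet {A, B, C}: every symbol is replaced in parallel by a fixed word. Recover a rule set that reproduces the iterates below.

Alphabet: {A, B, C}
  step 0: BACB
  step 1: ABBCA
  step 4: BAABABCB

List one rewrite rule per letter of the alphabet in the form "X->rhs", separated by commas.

  step 0 ⇒ step 1: BACB ⇒ A·B·BC·A
    A ↦ B
    B ↦ A
    C ↦ BC

A->B, B->A, C->BC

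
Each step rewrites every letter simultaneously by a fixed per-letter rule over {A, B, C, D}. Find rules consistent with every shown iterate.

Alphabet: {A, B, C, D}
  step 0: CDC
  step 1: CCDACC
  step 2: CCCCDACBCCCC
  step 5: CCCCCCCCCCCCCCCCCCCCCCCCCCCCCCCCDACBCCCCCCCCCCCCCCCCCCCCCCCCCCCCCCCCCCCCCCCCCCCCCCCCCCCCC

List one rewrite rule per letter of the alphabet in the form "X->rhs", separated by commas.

A->CB, B->C, C->CC, D->DA

  step 1 ⇒ step 2: CCDACC ⇒ CC·CC·DA·CB·CC·CC
    A ↦ CB
    C ↦ CC
    D ↦ DA
    B ↦ C  (constrained at step 2)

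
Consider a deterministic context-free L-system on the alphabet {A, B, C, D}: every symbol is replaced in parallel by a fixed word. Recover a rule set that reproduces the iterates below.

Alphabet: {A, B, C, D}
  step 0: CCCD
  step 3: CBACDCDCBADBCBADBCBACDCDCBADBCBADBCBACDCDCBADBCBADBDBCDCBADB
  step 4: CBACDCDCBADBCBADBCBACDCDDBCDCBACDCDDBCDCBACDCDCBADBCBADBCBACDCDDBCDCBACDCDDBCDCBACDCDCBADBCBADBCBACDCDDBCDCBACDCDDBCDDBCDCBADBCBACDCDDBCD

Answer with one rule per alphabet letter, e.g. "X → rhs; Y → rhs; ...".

  step 3 ⇒ step 4: CBACDCDCBADBCBADBCBACDCDCBADBCBADBCBACDCDCBADBCBADBDBCDCBADB ⇒ CBA·CD·CD·CBA·DB·CBA·DB·CBA·CD·CD·DB·CD·CBA·CD·CD·DB·CD·CBA·CD·CD·CBA·DB·CBA·DB·CBA·CD·CD·DB·CD·CBA·CD·CD·DB·CD·CBA·CD·CD·CBA·DB·CBA·DB·CBA·CD·CD·DB·CD·CBA·CD·CD·DB·CD·DB·CD·CBA·DB·CBA·CD·CD·DB·CD
    A ↦ CD
    B ↦ CD
    C ↦ CBA
    D ↦ DB

A->CD, B->CD, C->CBA, D->DB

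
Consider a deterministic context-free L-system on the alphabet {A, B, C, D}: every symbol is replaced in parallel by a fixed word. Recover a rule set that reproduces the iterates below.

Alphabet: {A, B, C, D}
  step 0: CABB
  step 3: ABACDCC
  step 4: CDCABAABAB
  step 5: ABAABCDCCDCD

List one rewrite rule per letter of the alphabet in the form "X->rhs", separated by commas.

  step 4 ⇒ step 5: CDCABAABAB ⇒ AB·A·AB·C·D·C·C·D·C·D
    A ↦ C
    B ↦ D
    C ↦ AB
    D ↦ A

A->C, B->D, C->AB, D->A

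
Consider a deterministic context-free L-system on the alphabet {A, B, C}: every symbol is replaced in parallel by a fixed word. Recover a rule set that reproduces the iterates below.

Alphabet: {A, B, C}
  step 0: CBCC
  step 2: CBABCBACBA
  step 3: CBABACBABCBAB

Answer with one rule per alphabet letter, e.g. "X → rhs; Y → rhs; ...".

  step 2 ⇒ step 3: CBABCBACBA ⇒ CB·A·B·A·CB·A·B·CB·A·B
    A ↦ B
    B ↦ A
    C ↦ CB

A->B, B->A, C->CB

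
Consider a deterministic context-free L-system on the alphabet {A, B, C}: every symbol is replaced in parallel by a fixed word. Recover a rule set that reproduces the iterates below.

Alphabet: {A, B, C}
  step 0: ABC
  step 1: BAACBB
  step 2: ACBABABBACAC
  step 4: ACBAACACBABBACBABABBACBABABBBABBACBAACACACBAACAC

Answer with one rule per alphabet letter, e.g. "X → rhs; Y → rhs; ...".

  step 1 ⇒ step 2: BAACBB ⇒ AC·BA·BA·BB·AC·AC
    A ↦ BA
    B ↦ AC
    C ↦ BB

A->BA, B->AC, C->BB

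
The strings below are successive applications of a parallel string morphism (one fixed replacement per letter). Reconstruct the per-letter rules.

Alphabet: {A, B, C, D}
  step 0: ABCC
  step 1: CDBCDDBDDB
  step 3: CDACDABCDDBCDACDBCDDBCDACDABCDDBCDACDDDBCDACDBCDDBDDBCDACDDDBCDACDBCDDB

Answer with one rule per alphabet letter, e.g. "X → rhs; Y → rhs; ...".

  step 0 ⇒ step 1: ABCC ⇒ CD·BC·DDB·DDB
    A ↦ CD
    B ↦ BC
    C ↦ DDB
    D ↦ CDA  (constrained at step 1)

A->CD, B->BC, C->DDB, D->CDA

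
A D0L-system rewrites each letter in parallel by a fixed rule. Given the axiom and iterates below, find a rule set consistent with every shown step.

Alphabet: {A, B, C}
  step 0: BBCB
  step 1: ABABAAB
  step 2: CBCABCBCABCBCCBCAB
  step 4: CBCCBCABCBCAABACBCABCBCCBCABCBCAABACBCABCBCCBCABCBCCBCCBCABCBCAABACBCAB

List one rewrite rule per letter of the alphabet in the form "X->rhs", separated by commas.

A->CBC, B->AB, C->A

  step 1 ⇒ step 2: ABABAAB ⇒ CBC·AB·CBC·AB·CBC·CBC·AB
    A ↦ CBC
    B ↦ AB
  step 0 ⇒ step 1: BBCB ⇒ AB·AB·A·AB
    C ↦ A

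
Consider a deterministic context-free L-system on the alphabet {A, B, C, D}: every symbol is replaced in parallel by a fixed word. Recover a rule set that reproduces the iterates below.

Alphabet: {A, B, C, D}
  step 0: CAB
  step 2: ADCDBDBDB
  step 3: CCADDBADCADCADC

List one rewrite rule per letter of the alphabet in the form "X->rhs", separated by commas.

  step 2 ⇒ step 3: ADCDBDBDB ⇒ CC·AD·DB·AD·C·AD·C·AD·C
    A ↦ CC
    B ↦ C
    C ↦ DB
    D ↦ AD

A->CC, B->C, C->DB, D->AD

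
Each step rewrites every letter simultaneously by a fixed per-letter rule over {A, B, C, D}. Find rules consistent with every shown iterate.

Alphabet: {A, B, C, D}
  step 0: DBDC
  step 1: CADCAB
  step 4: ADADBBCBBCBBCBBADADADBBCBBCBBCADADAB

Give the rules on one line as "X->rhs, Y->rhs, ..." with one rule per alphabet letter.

A->BB, B->AD, C->AB, D->C

  step 0 ⇒ step 1: DBDC ⇒ C·AD·C·AB
    B ↦ AD
    C ↦ AB
    D ↦ C
    A ↦ BB  (constrained at step 1)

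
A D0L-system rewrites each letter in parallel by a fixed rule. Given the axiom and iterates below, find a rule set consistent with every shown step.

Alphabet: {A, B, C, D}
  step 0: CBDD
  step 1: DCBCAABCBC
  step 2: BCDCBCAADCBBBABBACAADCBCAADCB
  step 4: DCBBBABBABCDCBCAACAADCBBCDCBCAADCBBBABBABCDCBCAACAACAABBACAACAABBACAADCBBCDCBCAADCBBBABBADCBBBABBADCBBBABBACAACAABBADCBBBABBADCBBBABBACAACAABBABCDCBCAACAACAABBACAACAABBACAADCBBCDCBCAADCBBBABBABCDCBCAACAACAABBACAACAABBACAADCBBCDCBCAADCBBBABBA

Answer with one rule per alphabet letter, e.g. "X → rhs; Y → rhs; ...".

A->BBA, B->CAA, C->DCB, D->BC

  step 1 ⇒ step 2: DCBCAABCBC ⇒ BC·DCB·CAA·DCB·BBA·BBA·CAA·DCB·CAA·DCB
    A ↦ BBA
    B ↦ CAA
    C ↦ DCB
    D ↦ BC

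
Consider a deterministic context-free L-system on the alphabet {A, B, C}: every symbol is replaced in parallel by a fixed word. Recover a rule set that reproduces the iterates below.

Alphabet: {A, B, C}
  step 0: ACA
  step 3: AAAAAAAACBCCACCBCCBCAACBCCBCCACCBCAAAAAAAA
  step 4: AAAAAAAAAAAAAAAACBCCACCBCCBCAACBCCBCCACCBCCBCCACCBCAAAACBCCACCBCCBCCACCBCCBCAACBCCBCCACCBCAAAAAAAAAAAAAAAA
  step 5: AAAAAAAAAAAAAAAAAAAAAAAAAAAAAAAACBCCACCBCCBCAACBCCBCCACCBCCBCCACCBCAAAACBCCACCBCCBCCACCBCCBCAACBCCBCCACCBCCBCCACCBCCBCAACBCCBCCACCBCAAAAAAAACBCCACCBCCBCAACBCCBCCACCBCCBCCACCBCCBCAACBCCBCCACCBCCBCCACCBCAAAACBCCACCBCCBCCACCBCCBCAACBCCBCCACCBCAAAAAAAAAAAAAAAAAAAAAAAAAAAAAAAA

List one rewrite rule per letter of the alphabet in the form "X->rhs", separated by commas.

A->AA, B->CAC, C->CBC

  step 4 ⇒ step 5: AAAAAAAAAAAAAAAACBCCACCBCCBCAACBCCBCCACCBCCBCCACCBCAAAACBCCACCBCCBCCACCBCCBCAACBCCBCCACCBCAAAAAAAAAAAAAAAA ⇒ AA·AA·AA·AA·AA·AA·AA·AA·AA·AA·AA·AA·AA·AA·AA·AA·CBC·CAC·CBC·CBC·AA·CBC·CBC·CAC·CBC·CBC·CAC·CBC·AA·AA·CBC·CAC·CBC·CBC·CAC·CBC·CBC·AA·CBC·CBC·CAC·CBC·CBC·CAC·CBC·CBC·AA·CBC·CBC·CAC·CBC·AA·AA·AA·AA·CBC·CAC·CBC·CBC·AA·CBC·CBC·CAC·CBC·CBC·CAC·CBC·CBC·AA·CBC·CBC·CAC·CBC·CBC·CAC·CBC·AA·AA·CBC·CAC·CBC·CBC·CAC·CBC·CBC·AA·CBC·CBC·CAC·CBC·AA·AA·AA·AA·AA·AA·AA·AA·AA·AA·AA·AA·AA·AA·AA·AA
    A ↦ AA
    B ↦ CAC
    C ↦ CBC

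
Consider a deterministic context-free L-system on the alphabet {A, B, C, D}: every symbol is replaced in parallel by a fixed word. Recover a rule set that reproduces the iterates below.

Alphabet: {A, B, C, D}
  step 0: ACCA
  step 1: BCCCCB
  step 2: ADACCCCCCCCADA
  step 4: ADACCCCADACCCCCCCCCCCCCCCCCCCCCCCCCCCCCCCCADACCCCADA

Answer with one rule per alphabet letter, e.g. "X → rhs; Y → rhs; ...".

A->B, B->ADA, C->CC, D->CC

  step 1 ⇒ step 2: BCCCCB ⇒ ADA·CC·CC·CC·CC·ADA
    B ↦ ADA
    C ↦ CC
  step 0 ⇒ step 1: ACCA ⇒ B·CC·CC·B
    A ↦ B
    D ↦ CC  (constrained at step 2)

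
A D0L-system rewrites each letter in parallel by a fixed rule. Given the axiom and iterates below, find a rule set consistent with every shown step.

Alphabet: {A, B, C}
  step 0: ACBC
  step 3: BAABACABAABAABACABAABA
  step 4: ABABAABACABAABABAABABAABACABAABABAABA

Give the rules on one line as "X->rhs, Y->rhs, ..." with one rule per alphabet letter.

A->BA, B->A, C->CA

  step 3 ⇒ step 4: BAABACABAABAABACABAABA ⇒ A·BA·BA·A·BA·CA·BA·A·BA·BA·A·BA·BA·A·BA·CA·BA·A·BA·BA·A·BA
    A ↦ BA
    B ↦ A
    C ↦ CA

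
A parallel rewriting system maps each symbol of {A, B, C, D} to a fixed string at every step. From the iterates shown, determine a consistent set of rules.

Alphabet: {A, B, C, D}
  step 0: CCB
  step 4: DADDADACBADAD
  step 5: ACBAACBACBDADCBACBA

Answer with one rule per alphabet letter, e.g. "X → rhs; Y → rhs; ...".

A->CB, B->AD, C->D, D->A

  step 4 ⇒ step 5: DADDADACBADAD ⇒ A·CB·A·A·CB·A·CB·D·AD·CB·A·CB·A
    A ↦ CB
    B ↦ AD
    C ↦ D
    D ↦ A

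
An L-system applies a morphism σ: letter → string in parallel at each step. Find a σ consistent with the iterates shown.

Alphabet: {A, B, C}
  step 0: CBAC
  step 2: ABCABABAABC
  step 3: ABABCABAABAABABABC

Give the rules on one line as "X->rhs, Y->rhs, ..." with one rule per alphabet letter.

  step 2 ⇒ step 3: ABCABABAABC ⇒ AB·A·BC·AB·A·AB·A·AB·AB·A·BC
    A ↦ AB
    B ↦ A
    C ↦ BC

A->AB, B->A, C->BC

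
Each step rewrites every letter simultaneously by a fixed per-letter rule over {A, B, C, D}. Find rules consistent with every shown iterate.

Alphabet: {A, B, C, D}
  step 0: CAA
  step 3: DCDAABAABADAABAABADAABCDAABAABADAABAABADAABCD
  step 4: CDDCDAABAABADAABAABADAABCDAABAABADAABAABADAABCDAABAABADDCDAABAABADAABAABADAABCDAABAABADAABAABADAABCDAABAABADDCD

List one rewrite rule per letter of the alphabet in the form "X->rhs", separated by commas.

  step 3 ⇒ step 4: DCDAABAABADAABAABADAABCDAABAABADAABAABADAABCD ⇒ CD·D·CD·AAB·AAB·AD·AAB·AAB·AD·AAB·CD·AAB·AAB·AD·AAB·AAB·AD·AAB·CD·AAB·AAB·AD·D·CD·AAB·AAB·AD·AAB·AAB·AD·AAB·CD·AAB·AAB·AD·AAB·AAB·AD·AAB·CD·AAB·AAB·AD·D·CD
    A ↦ AAB
    B ↦ AD
    C ↦ D
    D ↦ CD

A->AAB, B->AD, C->D, D->CD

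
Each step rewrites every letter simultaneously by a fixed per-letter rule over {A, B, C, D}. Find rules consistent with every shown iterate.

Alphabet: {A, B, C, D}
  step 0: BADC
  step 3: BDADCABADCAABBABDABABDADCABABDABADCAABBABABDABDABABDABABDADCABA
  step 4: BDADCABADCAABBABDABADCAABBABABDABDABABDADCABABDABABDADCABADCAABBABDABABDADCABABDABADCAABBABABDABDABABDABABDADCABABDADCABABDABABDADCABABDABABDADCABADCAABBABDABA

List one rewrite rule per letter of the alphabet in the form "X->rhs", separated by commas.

  step 3 ⇒ step 4: BDADCABADCAABBABDABABDADCABABDABADCAABBABABDABDABABDABABDADCABA ⇒ BDA·DCA·BA·DCA·AB·BA·BDA·BA·DCA·AB·BA·BA·BDA·BDA·BA·BDA·DCA·BA·BDA·BA·BDA·DCA·BA·DCA·AB·BA·BDA·BA·BDA·DCA·BA·BDA·BA·DCA·AB·BA·BA·BDA·BDA·BA·BDA·BA·BDA·DCA·BA·BDA·DCA·BA·BDA·BA·BDA·DCA·BA·BDA·BA·BDA·DCA·BA·DCA·AB·BA·BDA·BA
    A ↦ BA
    B ↦ BDA
    C ↦ AB
    D ↦ DCA

A->BA, B->BDA, C->AB, D->DCA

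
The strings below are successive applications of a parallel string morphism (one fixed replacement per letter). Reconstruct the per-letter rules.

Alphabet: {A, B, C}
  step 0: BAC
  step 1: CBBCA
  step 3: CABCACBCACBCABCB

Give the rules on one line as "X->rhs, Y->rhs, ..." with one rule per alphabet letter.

  step 0 ⇒ step 1: BAC ⇒ CB·B·CA
    A ↦ B
    B ↦ CB
    C ↦ CA

A->B, B->CB, C->CA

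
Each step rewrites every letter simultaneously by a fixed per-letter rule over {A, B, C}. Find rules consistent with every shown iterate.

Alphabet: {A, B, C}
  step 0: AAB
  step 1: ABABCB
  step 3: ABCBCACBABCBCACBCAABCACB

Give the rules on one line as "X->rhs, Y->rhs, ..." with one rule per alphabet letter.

A->AB, B->CB, C->CA

  step 0 ⇒ step 1: AAB ⇒ AB·AB·CB
    A ↦ AB
    B ↦ CB
    C ↦ CA  (constrained at step 1)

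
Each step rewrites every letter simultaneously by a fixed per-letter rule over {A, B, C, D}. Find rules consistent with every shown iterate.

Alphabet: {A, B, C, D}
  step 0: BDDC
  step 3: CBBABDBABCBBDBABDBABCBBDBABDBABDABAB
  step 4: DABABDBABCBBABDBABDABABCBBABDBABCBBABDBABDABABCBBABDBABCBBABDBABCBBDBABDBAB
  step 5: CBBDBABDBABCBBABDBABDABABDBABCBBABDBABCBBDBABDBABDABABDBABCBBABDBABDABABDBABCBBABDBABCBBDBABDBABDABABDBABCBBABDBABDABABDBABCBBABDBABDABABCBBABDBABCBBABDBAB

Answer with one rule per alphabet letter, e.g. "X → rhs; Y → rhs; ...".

  step 4 ⇒ step 5: DABABDBABCBBABDBABDABABCBBABDBABCBBABDBABDABABCBBABDBABCBBABDBABCBBDBABDBAB ⇒ CBB·DB·AB·DB·AB·CBB·AB·DB·AB·D·AB·AB·DB·AB·CBB·AB·DB·AB·CBB·DB·AB·DB·AB·D·AB·AB·DB·AB·CBB·AB·DB·AB·D·AB·AB·DB·AB·CBB·AB·DB·AB·CBB·DB·AB·DB·AB·D·AB·AB·DB·AB·CBB·AB·DB·AB·D·AB·AB·DB·AB·CBB·AB·DB·AB·D·AB·AB·CBB·AB·DB·AB·CBB·AB·DB·AB
    A ↦ DB
    B ↦ AB
    C ↦ D
    D ↦ CBB

A->DB, B->AB, C->D, D->CBB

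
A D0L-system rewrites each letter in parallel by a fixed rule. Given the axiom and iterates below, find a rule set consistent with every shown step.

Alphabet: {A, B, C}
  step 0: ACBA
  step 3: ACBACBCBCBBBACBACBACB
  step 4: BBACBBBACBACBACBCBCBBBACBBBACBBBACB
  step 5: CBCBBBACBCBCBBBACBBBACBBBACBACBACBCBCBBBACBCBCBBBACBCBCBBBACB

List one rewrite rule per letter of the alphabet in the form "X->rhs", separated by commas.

  step 4 ⇒ step 5: BBACBBBACBACBACBCBCBBBACBBBACBBBACB ⇒ CB·CB·BB·A·CB·CB·CB·BB·A·CB·BB·A·CB·BB·A·CB·A·CB·A·CB·CB·CB·BB·A·CB·CB·CB·BB·A·CB·CB·CB·BB·A·CB
    A ↦ BB
    B ↦ CB
    C ↦ A

A->BB, B->CB, C->A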